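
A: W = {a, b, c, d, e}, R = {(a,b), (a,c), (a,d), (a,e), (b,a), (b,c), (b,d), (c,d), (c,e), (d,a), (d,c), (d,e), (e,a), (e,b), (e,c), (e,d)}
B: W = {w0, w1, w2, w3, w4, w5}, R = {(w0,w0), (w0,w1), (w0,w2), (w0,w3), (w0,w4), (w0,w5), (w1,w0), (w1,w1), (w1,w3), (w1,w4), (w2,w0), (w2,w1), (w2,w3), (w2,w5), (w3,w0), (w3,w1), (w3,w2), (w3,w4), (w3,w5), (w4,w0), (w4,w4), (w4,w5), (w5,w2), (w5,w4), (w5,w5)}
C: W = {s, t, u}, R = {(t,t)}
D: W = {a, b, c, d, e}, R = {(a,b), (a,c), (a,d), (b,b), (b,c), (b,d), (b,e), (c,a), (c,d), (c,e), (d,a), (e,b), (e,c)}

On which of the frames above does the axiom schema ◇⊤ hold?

A, B, D

This is the axiom for seriality; its first-order frame correspondent is ∀x ∃y Rxy.
A: satisfies the condition.
B: satisfies the condition.
C: fails — world s has no successor.
D: satisfies the condition.
Valid on: A, B, D.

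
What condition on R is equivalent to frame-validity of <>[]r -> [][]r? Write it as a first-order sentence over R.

This is a Sahlqvist (Geach-type) schema ◇^1□^1r → □^2◇^0r.
Minimal-valuation argument: fix x; take any y with xR^1y and any z with xR^2z. Set V(r) to the set of worlds R-reachable from y in exactly 1 step. Then □^1r holds at y, so the antecedent holds at x; validity forces ◇^0r at z, giving a w with zR^0w and yR^1w.
First-order correspondent: forall x forall y forall z ((xRy & x R^2 z) -> exists w (yRw & z = w)).

forall x forall y forall z ((xRy & x R^2 z) -> exists w (yRw & z = w))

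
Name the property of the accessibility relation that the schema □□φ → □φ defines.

density: ∀x ∀y (Rxy → ∃z (Rxz ∧ Rzy))

This is the C4 axiom.
It corresponds to density: ∀x ∀y (Rxy → ∃z (Rxz ∧ Rzy)).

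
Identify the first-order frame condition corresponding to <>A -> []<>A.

This is the 5 axiom.
It corresponds to the Euclidean property: forall x forall y forall z (Rxy & Rxz -> Ryz).

the Euclidean property: forall x forall y forall z (Rxy & Rxz -> Ryz)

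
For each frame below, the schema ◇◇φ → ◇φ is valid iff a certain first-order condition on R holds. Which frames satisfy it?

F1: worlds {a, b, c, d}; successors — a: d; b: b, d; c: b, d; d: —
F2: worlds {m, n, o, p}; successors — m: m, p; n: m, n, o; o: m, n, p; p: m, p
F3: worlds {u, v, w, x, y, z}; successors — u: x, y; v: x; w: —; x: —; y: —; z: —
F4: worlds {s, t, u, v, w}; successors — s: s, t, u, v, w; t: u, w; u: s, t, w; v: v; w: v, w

F1, F3

The schema corresponds to transitivity: ∀x ∀y ∀z (Rxy ∧ Ryz → Rxz).
F1: condition met.
F2: fails — Ron and Rno but not Roo.
F3: condition met.
F4: fails — Ruw and Rwv but not Ruv.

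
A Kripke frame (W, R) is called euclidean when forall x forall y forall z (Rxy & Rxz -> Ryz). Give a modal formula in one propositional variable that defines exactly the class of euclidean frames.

◇ψ → □◇ψ

This is the Euclidean property; the standard corresponding axiom is 5: ◇ψ → □◇ψ.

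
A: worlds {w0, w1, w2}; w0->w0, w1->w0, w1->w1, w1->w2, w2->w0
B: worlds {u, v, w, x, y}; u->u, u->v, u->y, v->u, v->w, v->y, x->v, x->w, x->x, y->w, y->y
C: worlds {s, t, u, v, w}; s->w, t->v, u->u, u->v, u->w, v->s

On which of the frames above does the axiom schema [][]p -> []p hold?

A, B

This is the axiom for density; its first-order frame correspondent is forall x forall y (Rxy -> exists z (Rxz & Rzy)).
A: ✓.
B: ✓.
C: fails — Rtv but no z with Rtz and Rzv.
Valid on: A, B.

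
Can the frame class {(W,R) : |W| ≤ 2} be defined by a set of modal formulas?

No

If a class were modally definable it would be closed under disjoint unions (Goldblatt–Thomason).
Any modal formula valid on each of 3 disjoint one-world frames is valid on their disjoint union (validity is preserved under disjoint unions). Each one-world frame has |W|=1≤2, but the union has |W|=3.
Hence having at most 2 worlds is not modally definable.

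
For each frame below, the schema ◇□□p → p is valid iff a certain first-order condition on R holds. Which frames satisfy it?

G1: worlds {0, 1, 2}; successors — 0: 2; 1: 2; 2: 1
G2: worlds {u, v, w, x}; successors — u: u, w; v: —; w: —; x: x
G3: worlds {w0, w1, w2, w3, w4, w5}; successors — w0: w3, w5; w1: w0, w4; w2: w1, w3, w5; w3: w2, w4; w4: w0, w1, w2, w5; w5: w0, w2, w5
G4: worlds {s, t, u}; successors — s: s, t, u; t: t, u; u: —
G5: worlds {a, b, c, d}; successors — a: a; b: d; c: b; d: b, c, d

G5

Frame correspondent (Sahlqvist): ∀x ∀y (xRy → ∃w (yR²w ∧ x = w)) — i.e. a generalized confluence (Geach) condition.
G1: fails — 0R2 but no w with 2R²w and 0=w.
G2: fails — uRw but no t with wR²t and u=t.
G3: fails — w1Rw0 but no w with w0R²w and w1=w.
G4: fails — sRt but no w with tR²w and s=w.
G5: ✓.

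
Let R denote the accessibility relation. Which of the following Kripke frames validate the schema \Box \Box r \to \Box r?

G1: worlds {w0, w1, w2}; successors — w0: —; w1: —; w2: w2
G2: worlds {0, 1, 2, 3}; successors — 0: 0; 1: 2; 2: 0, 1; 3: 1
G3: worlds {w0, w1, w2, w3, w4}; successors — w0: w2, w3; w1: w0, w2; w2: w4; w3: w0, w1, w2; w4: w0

The schema corresponds to density: \forall x \forall y (Rxy \to \exists z (Rxz \wedge Rzy)).
G1: ✓.
G2: fails — R31 but no z with R3z and Rz1.
G3: fails — Rw1w0 but no z with Rw1z and Rzw0.

G1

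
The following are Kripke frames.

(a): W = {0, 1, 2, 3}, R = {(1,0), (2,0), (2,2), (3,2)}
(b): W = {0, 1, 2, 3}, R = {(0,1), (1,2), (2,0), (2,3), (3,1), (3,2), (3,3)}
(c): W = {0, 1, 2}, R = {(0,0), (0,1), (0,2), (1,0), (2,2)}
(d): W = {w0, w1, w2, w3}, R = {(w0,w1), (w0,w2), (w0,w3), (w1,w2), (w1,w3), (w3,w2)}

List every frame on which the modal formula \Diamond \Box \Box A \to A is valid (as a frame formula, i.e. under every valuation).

(b)

Frame correspondent (Sahlqvist): \forall x \forall y (xRy \to \exists w (y R^2 w \wedge x = w)) — i.e. a generalized confluence (Geach) condition.
(a): fails — 1R0 but no w with 0R²w and 1=w.
(b): satisfies the condition.
(c): fails — 0R2 but no w with 2R²w and 0=w.
(d): fails — w0Rw1 but no w with w1R²w and w0=w.
Valid on: (b).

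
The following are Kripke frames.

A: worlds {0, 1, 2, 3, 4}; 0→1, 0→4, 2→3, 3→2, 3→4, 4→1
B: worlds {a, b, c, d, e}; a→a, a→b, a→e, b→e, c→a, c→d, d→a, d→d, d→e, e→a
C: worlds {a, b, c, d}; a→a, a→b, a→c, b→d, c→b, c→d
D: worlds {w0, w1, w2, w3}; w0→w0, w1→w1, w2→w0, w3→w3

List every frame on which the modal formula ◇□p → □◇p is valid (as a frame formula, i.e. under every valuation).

D

The schema corresponds to convergence: ∀x ∀y ∀z (Rxy ∧ Rxz → ∃w (Ryw ∧ Rzw)).
A: fails — R01 and R01 but 1 and 1 have no common successor.
B: fails — Rab and Rae but b and e have no common successor.
C: fails — Rab and Raa but b and a have no common successor.
D: satisfies the condition.
Valid on: D.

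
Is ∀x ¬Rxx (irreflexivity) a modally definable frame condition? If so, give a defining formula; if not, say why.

Not definable by any modal formula

Any modally definable frame class is closed under surjective bounded morphisms.
The 2-cycle (worlds 0,1 with 0→1→0) is irreflexive, and the map sending every world to a single reflexive point • is a surjective bounded morphism (forth: every edge maps to (•,•); back: every world has a successor). So any modal formula valid on the 2-cycle is also valid on the reflexive point, which is not irreflexive.
So no modal formula (or set of formulas) defines exactly the irreflexive frames.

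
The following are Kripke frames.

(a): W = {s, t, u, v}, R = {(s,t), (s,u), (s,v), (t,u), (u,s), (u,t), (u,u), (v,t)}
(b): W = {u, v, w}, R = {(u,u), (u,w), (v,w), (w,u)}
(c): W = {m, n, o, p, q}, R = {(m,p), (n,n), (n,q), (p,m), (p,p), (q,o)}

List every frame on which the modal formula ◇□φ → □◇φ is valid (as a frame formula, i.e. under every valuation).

(b)

Frame correspondent (Sahlqvist): ∀x ∀y ∀z (Rxy ∧ Rxz → ∃w (Ryw ∧ Rzw)) — i.e. convergence.
(a): fails — Rsv and Rst but v and t have no common successor.
(b): ✓.
(c): fails — Rnn and Rnq but n and q have no common successor.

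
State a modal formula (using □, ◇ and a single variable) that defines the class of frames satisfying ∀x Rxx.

□q → q

A defining formula is □q → q (the T axiom).
Suppose □q→q is valid. At any x set V(q)={w : Rxw}. Then □q holds at x, so q holds at x, i.e. Rxx.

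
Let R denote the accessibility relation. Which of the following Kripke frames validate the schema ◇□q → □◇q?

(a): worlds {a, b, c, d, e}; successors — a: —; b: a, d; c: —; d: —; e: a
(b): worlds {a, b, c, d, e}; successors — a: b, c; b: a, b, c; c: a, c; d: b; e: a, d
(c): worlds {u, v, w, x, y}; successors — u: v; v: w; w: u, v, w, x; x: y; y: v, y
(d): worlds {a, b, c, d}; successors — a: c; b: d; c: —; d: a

(b)

This is the axiom for convergence; its first-order frame correspondent is ∀x ∀y ∀z (Rxy ∧ Rxz → ∃w (Ryw ∧ Rzw)).
(a): fails — Rba and Rba but a and a have no common successor.
(b): ✓.
(c): fails — Rww and Rwx but w and x have no common successor.
(d): fails — Rac and Rac but c and c have no common successor.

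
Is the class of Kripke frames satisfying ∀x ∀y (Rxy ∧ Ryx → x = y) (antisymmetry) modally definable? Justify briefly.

Any modally definable frame class is closed under surjective bounded morphisms.
The 6-cycle (worlds a,b,c,d,e,f with a→b→c→d→e→f→a) is antisymmetric. Sending even-indexed worlds to s and odd-indexed worlds to t is a surjective bounded morphism onto the two-world frame with s↔t, which is not antisymmetric.
So no modal formula (or set of formulas) defines exactly the antisymmetric frames.

Not modally definable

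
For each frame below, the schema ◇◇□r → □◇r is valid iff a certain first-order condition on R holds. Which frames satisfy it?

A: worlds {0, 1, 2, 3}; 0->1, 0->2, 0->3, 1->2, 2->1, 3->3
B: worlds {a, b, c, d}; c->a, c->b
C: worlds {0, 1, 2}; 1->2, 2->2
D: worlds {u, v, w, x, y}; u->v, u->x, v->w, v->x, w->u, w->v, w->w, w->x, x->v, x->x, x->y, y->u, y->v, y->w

B, C, D

This is the axiom for a generalized confluence (Geach) condition; its first-order frame correspondent is ∀x ∀y ∀z ((xR²y ∧ xRz) → ∃w (yRw ∧ zRw)).
A: fails — 0R²1, 0R2 but no w with 1Rw and 2Rw.
B: satisfies the condition.
C: satisfies the condition.
D: satisfies the condition.
Valid on: B, C, D.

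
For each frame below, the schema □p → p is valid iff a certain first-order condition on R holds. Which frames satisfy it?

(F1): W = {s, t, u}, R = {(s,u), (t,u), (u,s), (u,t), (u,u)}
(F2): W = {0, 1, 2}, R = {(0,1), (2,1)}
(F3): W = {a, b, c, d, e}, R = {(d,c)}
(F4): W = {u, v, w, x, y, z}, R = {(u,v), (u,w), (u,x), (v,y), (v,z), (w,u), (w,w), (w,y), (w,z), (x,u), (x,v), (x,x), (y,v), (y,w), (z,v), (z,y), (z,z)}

none

This is the axiom for reflexivity; its first-order frame correspondent is ∀x Rxx.
(F1): fails — world s does not see itself.
(F2): fails — world 0 does not see itself.
(F3): fails — world a does not see itself.
(F4): fails — world u does not see itself.
Valid on no frame.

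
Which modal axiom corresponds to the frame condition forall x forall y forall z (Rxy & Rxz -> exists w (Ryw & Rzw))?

This is convergence; the standard corresponding axiom is .2: ◇□s → □◇s.

◇□s → □◇s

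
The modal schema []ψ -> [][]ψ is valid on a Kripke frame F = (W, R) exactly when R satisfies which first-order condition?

Transitivity

Suppose □ψ→□□ψ is valid. Take Rxy, Ryz and set V(ψ)={w : Rxw}. Then □ψ at x, so □□ψ at x, so □ψ at y, so ψ at z, i.e. Rxz.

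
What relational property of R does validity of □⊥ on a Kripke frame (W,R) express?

□⊥ is valid iff no world has any successor (otherwise □⊥ fails at any world with one).

Emptiness of R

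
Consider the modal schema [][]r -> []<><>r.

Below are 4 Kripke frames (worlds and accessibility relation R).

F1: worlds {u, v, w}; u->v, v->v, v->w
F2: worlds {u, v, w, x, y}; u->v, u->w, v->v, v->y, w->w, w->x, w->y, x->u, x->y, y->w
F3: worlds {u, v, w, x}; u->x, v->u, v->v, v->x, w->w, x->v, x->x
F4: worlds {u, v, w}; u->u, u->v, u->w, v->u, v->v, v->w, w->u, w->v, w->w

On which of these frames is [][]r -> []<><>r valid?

The schema corresponds to a generalized confluence (Geach) condition: forall x forall z (xRz -> exists w (x R^2 w & z R^2 w)).
F1: fails — vRw but no t with vR²t and wR²t.
F2: condition met.
F3: condition met.
F4: condition met.
Valid on: F2, F3, F4.

F2, F3, F4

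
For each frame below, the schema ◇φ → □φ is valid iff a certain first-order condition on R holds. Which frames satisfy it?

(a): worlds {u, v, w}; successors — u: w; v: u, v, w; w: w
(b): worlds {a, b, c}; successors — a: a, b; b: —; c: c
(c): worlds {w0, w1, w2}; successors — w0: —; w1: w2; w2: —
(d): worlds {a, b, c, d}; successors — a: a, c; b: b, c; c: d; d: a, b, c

This is the axiom for partial functionality; its first-order frame correspondent is ∀x ∀y ∀z (Rxy ∧ Rxz → y = z).
(a): fails — v sees both u and v.
(b): fails — a sees both a and b.
(c): condition met.
(d): fails — a sees both a and c.

(c)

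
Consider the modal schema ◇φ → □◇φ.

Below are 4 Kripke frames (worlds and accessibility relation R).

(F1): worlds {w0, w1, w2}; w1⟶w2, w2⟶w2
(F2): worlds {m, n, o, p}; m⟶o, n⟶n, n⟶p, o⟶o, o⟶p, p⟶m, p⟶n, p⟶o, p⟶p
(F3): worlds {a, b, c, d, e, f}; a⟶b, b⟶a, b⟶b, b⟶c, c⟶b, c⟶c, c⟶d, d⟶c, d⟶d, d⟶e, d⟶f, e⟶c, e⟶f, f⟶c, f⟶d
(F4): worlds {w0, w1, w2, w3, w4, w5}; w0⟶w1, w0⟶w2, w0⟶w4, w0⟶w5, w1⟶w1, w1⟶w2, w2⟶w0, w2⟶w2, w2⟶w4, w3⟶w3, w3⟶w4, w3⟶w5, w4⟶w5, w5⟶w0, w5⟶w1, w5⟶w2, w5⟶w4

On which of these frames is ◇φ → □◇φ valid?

This is the axiom for the Euclidean property; its first-order frame correspondent is ∀x ∀y ∀z (Rxy ∧ Rxz → Ryz).
(F1): ✓.
(F2): fails — Rpm and Rpm but not Rmm.
(F3): fails — Rbc and Rba but not Rca.
(F4): fails — Rw0w4 and Rw0w4 but not Rw4w4.

(F1)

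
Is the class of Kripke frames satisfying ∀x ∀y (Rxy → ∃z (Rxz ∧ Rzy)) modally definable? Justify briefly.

Definable; □□p → □p defines it

The condition is density. A defining modal formula is □□p → □p.
Suppose □□p→□p is valid. Take Rxy and set V(p)={w : xR²w}. Then □□p at x, so □p at x, so p at y, i.e. ∃z(Rxz∧Rzy).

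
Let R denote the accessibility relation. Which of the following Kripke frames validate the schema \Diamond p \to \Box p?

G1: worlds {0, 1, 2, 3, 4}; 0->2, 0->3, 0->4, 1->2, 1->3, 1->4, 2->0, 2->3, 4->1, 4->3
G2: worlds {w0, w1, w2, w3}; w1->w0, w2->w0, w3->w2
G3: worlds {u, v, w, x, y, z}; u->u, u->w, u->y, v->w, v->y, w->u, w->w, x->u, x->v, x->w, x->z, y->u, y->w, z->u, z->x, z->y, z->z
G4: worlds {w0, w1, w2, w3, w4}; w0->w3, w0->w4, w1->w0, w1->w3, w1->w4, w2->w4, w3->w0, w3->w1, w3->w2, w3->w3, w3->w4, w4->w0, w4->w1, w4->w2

Frame correspondent (Sahlqvist): \forall x \forall y \forall z (Rxy \wedge Rxz \to y = z) — i.e. partial functionality.
G1: fails — 0 sees both 2 and 3.
G2: satisfies the condition.
G3: fails — u sees both u and w.
G4: fails — w0 sees both w3 and w4.

G2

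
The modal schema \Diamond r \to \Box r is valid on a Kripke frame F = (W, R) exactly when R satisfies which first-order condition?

Suppose ◇r→□r is valid. Take Rxy, Rxz and set V(r)={y}. Then ◇r at x, so □r at x, so r at z, i.e. z=y.
Conversely, any frame satisfying \forall x \forall y \forall z (Rxy \wedge Rxz \to y = z) validates the schema.
Frame condition: \forall x \forall y \forall z (Rxy \wedge Rxz \to y = z).

partial functionality: \forall x \forall y \forall z (Rxy \wedge Rxz \to y = z)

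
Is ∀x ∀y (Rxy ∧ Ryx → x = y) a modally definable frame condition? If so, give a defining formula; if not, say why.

If a class were modally definable it would be closed under surjective bounded morphisms (Goldblatt–Thomason).
The 6-cycle (worlds 0,1,2,3,4,5 with 0→1→2→3→4→5→0) is antisymmetric. Sending even-indexed worlds to s and odd-indexed worlds to t is a surjective bounded morphism onto the two-world frame with s↔t, which is not antisymmetric.
Hence antisymmetry is not modally definable.

No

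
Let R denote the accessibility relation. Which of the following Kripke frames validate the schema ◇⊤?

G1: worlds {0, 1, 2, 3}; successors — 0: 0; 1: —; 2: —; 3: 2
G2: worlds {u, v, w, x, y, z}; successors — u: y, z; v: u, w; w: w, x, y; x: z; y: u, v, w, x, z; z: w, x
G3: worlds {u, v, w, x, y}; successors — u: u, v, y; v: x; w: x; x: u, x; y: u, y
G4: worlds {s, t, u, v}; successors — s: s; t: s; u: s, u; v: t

The schema corresponds to seriality: ∀x ∃y Rxy.
G1: fails — world 1 has no successor.
G2: condition met.
G3: condition met.
G4: condition met.

G2, G3, G4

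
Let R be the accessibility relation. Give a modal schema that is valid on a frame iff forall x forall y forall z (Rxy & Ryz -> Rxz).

A defining formula is □q → □□q (the 4 axiom).
Suppose □q→□□q is valid. Take Rxy, Ryz and set V(q)={w : Rxw}. Then □q at x, so □□q at x, so □q at y, so q at z, i.e. Rxz.

□q → □□q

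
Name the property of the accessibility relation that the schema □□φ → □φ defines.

Suppose □□φ→□φ is valid. Take Rxy and set V(φ)={w : xR²w}. Then □□φ at x, so □φ at x, so φ at y, i.e. ∃z(Rxz∧Rzy).

density: ∀x ∀y (Rxy → ∃z (Rxz ∧ Rzy))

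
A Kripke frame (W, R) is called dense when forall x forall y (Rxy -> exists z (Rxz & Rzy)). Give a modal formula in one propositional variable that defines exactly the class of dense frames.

□□ψ → □ψ

This is density; the standard corresponding axiom is C4: □□ψ → □ψ.
Suppose □□ψ→□ψ is valid. Take Rxy and set V(ψ)={w : xR²w}. Then □□ψ at x, so □ψ at x, so ψ at y, i.e. ∃z(Rxz∧Rzy).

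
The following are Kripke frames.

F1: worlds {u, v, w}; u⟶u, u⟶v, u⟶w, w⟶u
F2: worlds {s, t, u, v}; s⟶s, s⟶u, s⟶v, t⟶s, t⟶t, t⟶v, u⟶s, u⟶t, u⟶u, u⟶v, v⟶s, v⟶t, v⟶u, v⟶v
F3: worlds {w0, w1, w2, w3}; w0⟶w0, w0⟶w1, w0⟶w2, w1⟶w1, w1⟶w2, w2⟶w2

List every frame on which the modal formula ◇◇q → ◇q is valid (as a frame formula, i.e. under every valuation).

This is the axiom for transitivity; its first-order frame correspondent is ∀x ∀y ∀z (Rxy ∧ Ryz → Rxz).
F1: fails — Rwu and Ruv but not Rwv.
F2: fails — Rtv and Rvu but not Rtu.
F3: holds.

F3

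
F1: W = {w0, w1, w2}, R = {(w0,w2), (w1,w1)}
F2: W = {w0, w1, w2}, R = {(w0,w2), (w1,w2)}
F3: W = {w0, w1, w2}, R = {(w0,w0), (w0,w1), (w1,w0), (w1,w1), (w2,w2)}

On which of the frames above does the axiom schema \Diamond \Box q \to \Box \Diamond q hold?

F3

This is the axiom for convergence; its first-order frame correspondent is \forall x \forall y \forall z (Rxy \wedge Rxz \to \exists w (Ryw \wedge Rzw)).
F1: fails — Rw0w2 and Rw0w2 but w2 and w2 have no common successor.
F2: fails — Rw0w2 and Rw0w2 but w2 and w2 have no common successor.
F3: holds.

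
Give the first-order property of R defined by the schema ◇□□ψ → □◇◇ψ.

This is a Sahlqvist (Geach-type) schema ◇^1□^2ψ → □^1◇^2ψ.
First-order correspondent: ∀x ∀y ∀z ((xRy ∧ xRz) → ∃w (yR²w ∧ zR²w)).

∀x ∀y ∀z ((xRy ∧ xRz) → ∃w (yR²w ∧ zR²w))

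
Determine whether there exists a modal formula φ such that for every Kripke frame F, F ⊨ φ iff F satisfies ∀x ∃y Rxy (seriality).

Yes: it is seriality, defined by the D schema □q → ◇q.
Suppose □q→◇q is valid. At any x set V(q)=W. Then □q at x, so ◇q at x, so x has a successor.

Yes, by □q → ◇q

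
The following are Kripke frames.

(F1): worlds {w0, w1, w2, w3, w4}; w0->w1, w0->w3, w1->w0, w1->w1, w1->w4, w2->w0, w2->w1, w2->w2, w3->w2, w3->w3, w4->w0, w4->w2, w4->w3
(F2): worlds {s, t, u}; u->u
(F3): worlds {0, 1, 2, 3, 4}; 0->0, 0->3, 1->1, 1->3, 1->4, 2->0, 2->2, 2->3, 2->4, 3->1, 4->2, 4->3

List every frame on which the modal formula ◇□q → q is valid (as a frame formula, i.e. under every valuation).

(F2)

Frame correspondent (Sahlqvist): ∀x ∀y (Rxy → Ryx) — i.e. symmetry.
(F1): fails — Rw3w2 but not Rw2w3.
(F2): ✓.
(F3): fails — R43 but not R34.
Valid on: (F2).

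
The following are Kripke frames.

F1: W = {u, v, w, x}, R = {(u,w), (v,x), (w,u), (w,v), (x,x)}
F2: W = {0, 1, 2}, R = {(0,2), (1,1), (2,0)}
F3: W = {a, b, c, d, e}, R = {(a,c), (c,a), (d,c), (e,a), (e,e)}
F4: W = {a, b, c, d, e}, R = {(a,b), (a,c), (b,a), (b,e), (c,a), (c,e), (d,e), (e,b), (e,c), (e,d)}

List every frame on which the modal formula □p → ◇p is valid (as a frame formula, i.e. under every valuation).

The schema corresponds to seriality: ∀x ∃y Rxy.
F1: condition met.
F2: condition met.
F3: fails — world b has no successor.
F4: condition met.
Valid on: F1, F2, F4.

F1, F2, F4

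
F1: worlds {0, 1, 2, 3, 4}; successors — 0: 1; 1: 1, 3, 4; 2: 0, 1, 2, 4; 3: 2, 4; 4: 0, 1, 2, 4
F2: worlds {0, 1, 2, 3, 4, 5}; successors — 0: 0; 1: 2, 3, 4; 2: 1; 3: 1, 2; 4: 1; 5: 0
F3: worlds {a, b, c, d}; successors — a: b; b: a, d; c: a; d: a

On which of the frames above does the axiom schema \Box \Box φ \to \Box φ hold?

F1

The schema corresponds to density: \forall x \forall y (Rxy \to \exists z (Rxz \wedge Rzy)).
F1: ✓.
F2: fails — R14 but no z with R1z and Rz4.
F3: fails — Rab but no z with Raz and Rzb.
Valid on: F1.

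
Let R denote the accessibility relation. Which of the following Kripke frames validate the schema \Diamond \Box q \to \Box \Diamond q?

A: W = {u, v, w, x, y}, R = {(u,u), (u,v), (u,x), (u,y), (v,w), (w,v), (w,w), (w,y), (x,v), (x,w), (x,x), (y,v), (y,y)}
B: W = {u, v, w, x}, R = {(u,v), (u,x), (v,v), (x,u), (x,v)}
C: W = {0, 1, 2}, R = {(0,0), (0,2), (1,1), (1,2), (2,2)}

B, C

Frame correspondent (Sahlqvist): \forall x \forall y \forall z (Rxy \wedge Rxz \to \exists w (Ryw \wedge Rzw)) — i.e. convergence.
A: fails — Ruv and Ruu but v and u have no common successor.
B: condition met.
C: condition met.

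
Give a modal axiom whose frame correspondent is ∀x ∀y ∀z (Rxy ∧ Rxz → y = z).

◇ψ → □ψ

This is partial functionality; the standard corresponding axiom is CD: ◇ψ → □ψ.
Suppose ◇ψ→□ψ is valid. Take Rxy, Rxz and set V(ψ)={y}. Then ◇ψ at x, so □ψ at x, so ψ at z, i.e. z=y.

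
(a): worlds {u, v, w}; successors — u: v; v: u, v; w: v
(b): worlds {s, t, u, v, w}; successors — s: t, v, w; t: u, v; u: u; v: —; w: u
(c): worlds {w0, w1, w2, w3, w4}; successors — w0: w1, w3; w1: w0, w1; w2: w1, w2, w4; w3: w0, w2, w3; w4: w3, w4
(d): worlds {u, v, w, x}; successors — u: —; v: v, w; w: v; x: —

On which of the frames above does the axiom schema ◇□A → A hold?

(d)

This is the axiom for symmetry; its first-order frame correspondent is ∀x ∀y (Rxy → Ryx).
(a): fails — Rwv but not Rvw.
(b): fails — Rtv but not Rvt.
(c): fails — Rw2w4 but not Rw4w2.
(d): holds.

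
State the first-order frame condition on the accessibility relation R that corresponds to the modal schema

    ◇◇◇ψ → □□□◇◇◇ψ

This is a Sahlqvist (Geach-type) schema ◇^3□^0ψ → □^3◇^3ψ.
Minimal-valuation argument: fix x; take any y with xR^3y and any z with xR^3z. Set V(ψ) to the set of worlds R-reachable from y in exactly 0 steps. Then □^0ψ holds at y, so the antecedent holds at x; validity forces ◇^3ψ at z, giving a w with zR^3w and yR^0w.
First-order correspondent: ∀x ∀y ∀z ((xR³y ∧ xR³z) → ∃w (y = w ∧ zR³w)).

∀x ∀y ∀z ((xR³y ∧ xR³z) → ∃w (y = w ∧ zR³w))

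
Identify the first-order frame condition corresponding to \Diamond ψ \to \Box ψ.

partial functionality: \forall x \forall y \forall z (Rxy \wedge Rxz \to y = z)

Suppose ◇ψ→□ψ is valid. Take Rxy, Rxz and set V(ψ)={y}. Then ◇ψ at x, so □ψ at x, so ψ at z, i.e. z=y.
Conversely, any frame satisfying \forall x \forall y \forall z (Rxy \wedge Rxz \to y = z) validates the schema.
So the correspondent is partial functionality.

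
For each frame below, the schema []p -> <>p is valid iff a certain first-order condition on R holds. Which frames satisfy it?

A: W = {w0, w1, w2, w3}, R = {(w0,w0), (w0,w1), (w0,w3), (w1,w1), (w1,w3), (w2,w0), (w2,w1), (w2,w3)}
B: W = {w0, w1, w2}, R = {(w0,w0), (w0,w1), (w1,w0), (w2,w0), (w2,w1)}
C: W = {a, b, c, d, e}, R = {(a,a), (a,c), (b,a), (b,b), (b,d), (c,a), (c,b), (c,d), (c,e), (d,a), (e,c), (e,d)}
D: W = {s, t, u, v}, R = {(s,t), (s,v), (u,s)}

This is the axiom for seriality; its first-order frame correspondent is forall x exists y Rxy.
A: fails — world w3 has no successor.
B: ✓.
C: ✓.
D: fails — world t has no successor.
Valid on: B, C.

B, C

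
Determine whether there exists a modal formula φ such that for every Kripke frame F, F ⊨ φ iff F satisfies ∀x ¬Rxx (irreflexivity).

Not modally definable

If a class were modally definable it would be closed under surjective bounded morphisms (Goldblatt–Thomason).
The 2-cycle (worlds w0,w1 with w0→w1→w0) is irreflexive, and the map sending every world to a single reflexive point • is a surjective bounded morphism (forth: every edge maps to (•,•); back: every world has a successor). So any modal formula valid on the 2-cycle is also valid on the reflexive point, which is not irreflexive.
Hence irreflexivity is not modally definable.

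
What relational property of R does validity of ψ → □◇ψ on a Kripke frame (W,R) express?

symmetry: ∀x ∀y (Rxy → Ryx)

Suppose ψ→□◇ψ is valid. Take Rxy and set V(ψ)={x}. Then ψ at x, so □◇ψ at x, so ◇ψ at y, so some z with Ryz has ψ; z=x, i.e. Ryx.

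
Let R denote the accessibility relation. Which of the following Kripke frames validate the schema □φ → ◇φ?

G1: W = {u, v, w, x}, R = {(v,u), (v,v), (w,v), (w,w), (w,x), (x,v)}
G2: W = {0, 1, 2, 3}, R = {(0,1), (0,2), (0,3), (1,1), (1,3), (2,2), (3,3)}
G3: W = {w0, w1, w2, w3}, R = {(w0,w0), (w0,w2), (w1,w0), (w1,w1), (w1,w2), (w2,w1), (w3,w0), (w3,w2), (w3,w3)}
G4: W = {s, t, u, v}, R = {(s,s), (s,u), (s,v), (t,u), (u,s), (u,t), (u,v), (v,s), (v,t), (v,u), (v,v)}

The schema corresponds to seriality: ∀x ∃y Rxy.
G1: fails — world u has no successor.
G2: holds.
G3: holds.
G4: holds.

G2, G3, G4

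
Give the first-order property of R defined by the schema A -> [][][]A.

forall x forall z (x R^3 z -> exists w (x = w & z = w))

This is a Sahlqvist (Geach-type) schema ◇^0□^0A → □^3◇^0A.
Minimal-valuation argument: fix x; take any y with xR^0y and any z with xR^3z. Set V(A) to the set of worlds R-reachable from y in exactly 0 steps. Then □^0A holds at y, so the antecedent holds at x; validity forces ◇^0A at z, giving a w with zR^0w and yR^0w.
First-order correspondent: forall x forall z (x R^3 z -> exists w (x = w & z = w)).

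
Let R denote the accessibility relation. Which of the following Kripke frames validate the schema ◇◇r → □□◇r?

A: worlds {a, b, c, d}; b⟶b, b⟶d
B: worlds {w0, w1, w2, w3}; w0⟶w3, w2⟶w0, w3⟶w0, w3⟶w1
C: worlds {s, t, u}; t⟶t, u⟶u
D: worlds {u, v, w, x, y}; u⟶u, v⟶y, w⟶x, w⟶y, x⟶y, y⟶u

This is the axiom for a generalized confluence (Geach) condition; its first-order frame correspondent is ∀x ∀y ∀z ((xR²y ∧ xR²z) → ∃w (y = w ∧ zRw)).
A: fails — bR²b, bR²d but no w with b=w and dRw.
B: fails — w0R²w0, w0R²w0 but no w with w0=w and w0Rw.
C: condition met.
D: fails — wR²y, wR²u but no t with y=t and uRt.

C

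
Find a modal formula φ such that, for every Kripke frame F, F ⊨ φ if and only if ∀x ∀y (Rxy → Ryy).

The condition is shift-reflexivity. The T□ schema □(□p → p) defines it.
Suppose □(□p→p) is valid. Take Rxy and set V(p)={w : Ryw}. Then at y, □p holds; since □(□p→p) at x, □p→p at y, so p at y, i.e. Ryy.

□(□p → p)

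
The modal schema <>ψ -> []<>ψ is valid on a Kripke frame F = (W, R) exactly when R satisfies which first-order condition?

the Euclidean property

Suppose ◇ψ→□◇ψ is valid. Take Rxy, Rxz and set V(ψ)={y}. Then ◇ψ at x, so □◇ψ at x, so ◇ψ at z, so some w with Rzw has ψ; w=y, i.e. Rzy. By symmetry of the argument, Ryz.
The converse is a direct semantic check.
Frame condition: forall x forall y forall z (Rxy & Rxz -> Ryz).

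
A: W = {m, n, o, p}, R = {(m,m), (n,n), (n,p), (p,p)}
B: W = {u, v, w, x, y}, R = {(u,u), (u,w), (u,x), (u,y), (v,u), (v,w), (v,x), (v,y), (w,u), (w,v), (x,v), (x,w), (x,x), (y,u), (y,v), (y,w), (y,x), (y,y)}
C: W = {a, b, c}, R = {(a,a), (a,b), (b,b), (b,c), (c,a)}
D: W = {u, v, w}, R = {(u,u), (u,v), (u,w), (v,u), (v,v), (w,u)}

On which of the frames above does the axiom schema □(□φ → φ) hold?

This is the axiom for shift-reflexivity; its first-order frame correspondent is ∀x ∀y (Rxy → Ryy).
A: satisfies the condition.
B: fails — Rxw but not Rww.
C: fails — Rbc but not Rcc.
D: fails — Ruw but not Rww.

A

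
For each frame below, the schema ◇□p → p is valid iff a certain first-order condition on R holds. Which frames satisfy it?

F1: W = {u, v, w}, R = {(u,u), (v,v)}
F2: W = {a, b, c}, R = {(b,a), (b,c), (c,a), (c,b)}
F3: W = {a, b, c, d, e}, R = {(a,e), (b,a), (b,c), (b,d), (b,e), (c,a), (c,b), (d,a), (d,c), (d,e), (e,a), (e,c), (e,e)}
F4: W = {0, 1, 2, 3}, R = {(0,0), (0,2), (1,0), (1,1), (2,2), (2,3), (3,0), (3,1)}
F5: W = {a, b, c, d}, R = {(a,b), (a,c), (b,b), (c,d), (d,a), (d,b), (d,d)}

F1

The schema corresponds to symmetry: ∀x ∀y (Rxy → Ryx).
F1: condition met.
F2: fails — Rca but not Rac.
F3: fails — Rdc but not Rcd.
F4: fails — R10 but not R01.
F5: fails — Rcd but not Rdc.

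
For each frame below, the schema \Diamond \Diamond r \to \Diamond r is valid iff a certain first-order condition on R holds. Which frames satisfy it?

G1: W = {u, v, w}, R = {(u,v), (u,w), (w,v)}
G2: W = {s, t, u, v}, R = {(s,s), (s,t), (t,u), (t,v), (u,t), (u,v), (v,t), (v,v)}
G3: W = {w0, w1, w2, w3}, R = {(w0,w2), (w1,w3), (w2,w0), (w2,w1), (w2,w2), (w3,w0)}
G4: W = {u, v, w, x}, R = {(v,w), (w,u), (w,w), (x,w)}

Frame correspondent (Sahlqvist): \forall x \forall y \forall z (Rxy \wedge Ryz \to Rxz) — i.e. transitivity.
G1: holds.
G2: fails — Rtv and Rvt but not Rtt.
G3: fails — Rw1w3 and Rw3w0 but not Rw1w0.
G4: fails — Rxw and Rwu but not Rxu.

G1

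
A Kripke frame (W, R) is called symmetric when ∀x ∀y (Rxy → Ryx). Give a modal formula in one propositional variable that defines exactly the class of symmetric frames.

This is symmetry; the standard corresponding axiom is B: r → □◇r.
Suppose r→□◇r is valid. Take Rxy and set V(r)={x}. Then r at x, so □◇r at x, so ◇r at y, so some z with Ryz has r; z=x, i.e. Ryx.

r → □◇r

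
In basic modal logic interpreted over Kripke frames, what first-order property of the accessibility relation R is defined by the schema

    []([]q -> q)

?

shift-reflexivity: forall x forall y (Rxy -> Ryy)

Suppose □(□q→q) is valid. Take Rxy and set V(q)={w : Ryw}. Then at y, □q holds; since □(□q→q) at x, □q→q at y, so q at y, i.e. Ryy.
Conversely, any frame satisfying forall x forall y (Rxy -> Ryy) validates the schema.
Frame condition: forall x forall y (Rxy -> Ryy).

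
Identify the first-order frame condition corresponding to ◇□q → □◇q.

convergence

Suppose ◇□q→□◇q is valid. Take Rxy, Rxz and set V(q)={w : Ryw}. Then □q at y so ◇□q at x, so □◇q at x, so ◇q at z, giving w with Rzw and Ryw.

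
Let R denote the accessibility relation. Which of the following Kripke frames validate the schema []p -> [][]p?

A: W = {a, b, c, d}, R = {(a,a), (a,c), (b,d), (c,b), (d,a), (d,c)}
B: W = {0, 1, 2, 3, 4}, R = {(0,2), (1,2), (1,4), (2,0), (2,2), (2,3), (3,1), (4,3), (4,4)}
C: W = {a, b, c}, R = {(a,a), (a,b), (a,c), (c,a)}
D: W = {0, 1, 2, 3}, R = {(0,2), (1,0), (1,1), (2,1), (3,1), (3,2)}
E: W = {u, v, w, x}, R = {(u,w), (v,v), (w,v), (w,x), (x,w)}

none

The schema corresponds to transitivity: forall x forall y forall z (Rxy & Ryz -> Rxz).
A: fails — Rdc and Rcb but not Rdb.
B: fails — R02 and R23 but not R03.
C: fails — Rca and Rac but not Rcc.
D: fails — R10 and R02 but not R12.
E: fails — Rxw and Rwx but not Rxx.
Valid on no frame.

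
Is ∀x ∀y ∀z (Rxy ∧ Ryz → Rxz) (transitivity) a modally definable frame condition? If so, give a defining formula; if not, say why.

The condition is transitivity. A defining modal formula is □r → □□r.
Suppose □r→□□r is valid. Take Rxy, Ryz and set V(r)={w : Rxw}. Then □r at x, so □□r at x, so □r at y, so r at z, i.e. Rxz.

Yes, by □r → □□r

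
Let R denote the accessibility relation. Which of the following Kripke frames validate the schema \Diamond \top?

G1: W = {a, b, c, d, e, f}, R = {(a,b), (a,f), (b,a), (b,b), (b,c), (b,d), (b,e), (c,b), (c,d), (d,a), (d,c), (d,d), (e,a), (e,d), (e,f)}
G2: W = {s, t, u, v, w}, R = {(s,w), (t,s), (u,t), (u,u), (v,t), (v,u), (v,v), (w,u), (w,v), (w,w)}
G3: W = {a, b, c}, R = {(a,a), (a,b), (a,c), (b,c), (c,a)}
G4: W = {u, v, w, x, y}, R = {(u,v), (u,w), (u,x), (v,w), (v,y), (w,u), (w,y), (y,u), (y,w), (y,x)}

This is the axiom for seriality; its first-order frame correspondent is \forall x \exists y Rxy.
G1: fails — world f has no successor.
G2: satisfies the condition.
G3: satisfies the condition.
G4: fails — world x has no successor.

G2, G3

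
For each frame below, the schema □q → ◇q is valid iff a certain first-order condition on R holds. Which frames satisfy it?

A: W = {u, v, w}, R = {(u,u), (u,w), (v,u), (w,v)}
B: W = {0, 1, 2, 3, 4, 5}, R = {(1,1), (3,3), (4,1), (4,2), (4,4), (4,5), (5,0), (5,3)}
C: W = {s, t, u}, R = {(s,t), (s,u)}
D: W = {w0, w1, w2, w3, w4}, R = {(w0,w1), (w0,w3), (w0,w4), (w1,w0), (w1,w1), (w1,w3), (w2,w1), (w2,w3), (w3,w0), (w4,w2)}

The schema corresponds to seriality: ∀x ∃y Rxy.
A: ✓.
B: fails — world 0 has no successor.
C: fails — world t has no successor.
D: ✓.

A, D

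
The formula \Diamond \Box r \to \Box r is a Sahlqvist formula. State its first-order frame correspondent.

The Euclidean property

Equivalently (dual form): ◇r → □◇r.
Suppose ◇r→□◇r is valid. Take Rxy, Rxz and set V(r)={y}. Then ◇r at x, so □◇r at x, so ◇r at z, so some w with Rzw has r; w=y, i.e. Rzy. By symmetry of the argument, Ryz.
Conversely, any frame satisfying \forall x \forall y \forall z (Rxy \wedge Rxz \to Ryz) validates the schema.
So the correspondent is the Euclidean property.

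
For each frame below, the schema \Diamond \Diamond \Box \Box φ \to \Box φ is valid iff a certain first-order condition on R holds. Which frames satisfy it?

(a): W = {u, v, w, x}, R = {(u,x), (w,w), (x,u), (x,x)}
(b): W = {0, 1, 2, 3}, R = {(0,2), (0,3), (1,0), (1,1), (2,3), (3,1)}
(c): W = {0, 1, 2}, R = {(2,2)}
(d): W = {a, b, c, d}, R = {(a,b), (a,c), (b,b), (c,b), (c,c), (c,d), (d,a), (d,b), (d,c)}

(a), (c)

This is the axiom for a generalized confluence (Geach) condition; its first-order frame correspondent is \forall x \forall y \forall z ((x R^2 y \wedge xRz) \to \exists w (y R^2 w \wedge z = w)).
(a): satisfies the condition.
(b): fails — 0R²3, 0R2 but no w with 3R²w and 2=w.
(c): satisfies the condition.
(d): fails — aR²b, aRc but no w with bR²w and c=w.
Valid on: (a), (c).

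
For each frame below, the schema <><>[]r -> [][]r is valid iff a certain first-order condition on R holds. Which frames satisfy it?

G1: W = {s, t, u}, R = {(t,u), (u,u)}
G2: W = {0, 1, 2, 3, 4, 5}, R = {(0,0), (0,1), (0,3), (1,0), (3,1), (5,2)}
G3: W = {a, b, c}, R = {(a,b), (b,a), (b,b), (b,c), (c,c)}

Frame correspondent (Sahlqvist): forall x forall y forall z ((x R^2 y & x R^2 z) -> exists w (yRw & z = w)) — i.e. a generalized confluence (Geach) condition.
G1: ✓.
G2: fails — 0R²1, 0R²1 but no w with 1Rw and 1=w.
G3: fails — aR²a, aR²a but no w with aRw and a=w.
Valid on: G1.

G1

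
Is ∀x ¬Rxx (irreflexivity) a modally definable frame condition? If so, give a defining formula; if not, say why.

Not definable by any modal formula

Modal frame validity is preserved under surjective bounded morphisms.
The 5-cycle (worlds w0,w1,w2,w3,w4 with w0→w1→w2→w3→w4→w0) is irreflexive, and the map sending every world to a single reflexive point • is a surjective bounded morphism (forth: every edge maps to (•,•); back: every world has a successor). So any modal formula valid on the 5-cycle is also valid on the reflexive point, which is not irreflexive.
So no modal formula (or set of formulas) defines exactly the irreflexive frames.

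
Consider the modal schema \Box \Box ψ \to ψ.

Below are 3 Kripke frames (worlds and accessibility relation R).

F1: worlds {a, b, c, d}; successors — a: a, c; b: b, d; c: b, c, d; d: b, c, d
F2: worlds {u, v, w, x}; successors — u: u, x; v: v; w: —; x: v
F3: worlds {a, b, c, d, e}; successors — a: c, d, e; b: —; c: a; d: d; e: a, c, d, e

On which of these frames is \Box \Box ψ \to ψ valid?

F1

This is the axiom for a generalized confluence (Geach) condition; its first-order frame correspondent is \forall x \exists w (x R^2 w \wedge x = w).
F1: ✓.
F2: fails — at w but no t with wR²t and w=t.
F3: fails — at b but no w with bR²w and b=w.
Valid on: F1.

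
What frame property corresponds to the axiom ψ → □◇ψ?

This is the B axiom.
Its frame correspondent is symmetry — ∀x ∀y (Rxy → Ryx).

symmetry: ∀x ∀y (Rxy → Ryx)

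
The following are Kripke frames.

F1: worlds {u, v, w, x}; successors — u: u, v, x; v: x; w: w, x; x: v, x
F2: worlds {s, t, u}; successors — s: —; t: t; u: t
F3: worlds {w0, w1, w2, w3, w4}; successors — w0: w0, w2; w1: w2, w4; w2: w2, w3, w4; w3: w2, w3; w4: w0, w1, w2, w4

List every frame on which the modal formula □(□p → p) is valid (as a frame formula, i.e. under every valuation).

F2

The schema corresponds to shift-reflexivity: ∀x ∀y (Rxy → Ryy).
F1: fails — Ruv but not Rvv.
F2: ✓.
F3: fails — Rw4w1 but not Rw1w1.
Valid on: F2.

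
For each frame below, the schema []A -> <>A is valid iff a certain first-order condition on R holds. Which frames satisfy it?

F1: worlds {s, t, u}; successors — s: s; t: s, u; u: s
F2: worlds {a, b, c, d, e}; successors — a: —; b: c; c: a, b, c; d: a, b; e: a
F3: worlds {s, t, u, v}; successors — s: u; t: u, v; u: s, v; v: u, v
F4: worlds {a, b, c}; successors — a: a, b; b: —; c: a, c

F1, F3

This is the axiom for seriality; its first-order frame correspondent is forall x exists y Rxy.
F1: satisfies the condition.
F2: fails — world a has no successor.
F3: satisfies the condition.
F4: fails — world b has no successor.
Valid on: F1, F3.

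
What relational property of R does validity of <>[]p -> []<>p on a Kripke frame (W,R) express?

Suppose ◇□p→□◇p is valid. Take Rxy, Rxz and set V(p)={w : Ryw}. Then □p at y so ◇□p at x, so □◇p at x, so ◇p at z, giving w with Rzw and Ryw.
The converse is a direct semantic check.
So the correspondent is convergence.

convergence: forall x forall y forall z (Rxy & Rxz -> exists w (Ryw & Rzw))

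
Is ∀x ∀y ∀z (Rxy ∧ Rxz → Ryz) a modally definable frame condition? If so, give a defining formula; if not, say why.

The condition is the Euclidean property. A defining modal formula is ◇p → □◇p.
Suppose ◇p→□◇p is valid. Take Rxy, Rxz and set V(p)={y}. Then ◇p at x, so □◇p at x, so ◇p at z, so some w with Rzw has p; w=y, i.e. Rzy. By symmetry of the argument, Ryz.

Definable; ◇p → □◇p defines it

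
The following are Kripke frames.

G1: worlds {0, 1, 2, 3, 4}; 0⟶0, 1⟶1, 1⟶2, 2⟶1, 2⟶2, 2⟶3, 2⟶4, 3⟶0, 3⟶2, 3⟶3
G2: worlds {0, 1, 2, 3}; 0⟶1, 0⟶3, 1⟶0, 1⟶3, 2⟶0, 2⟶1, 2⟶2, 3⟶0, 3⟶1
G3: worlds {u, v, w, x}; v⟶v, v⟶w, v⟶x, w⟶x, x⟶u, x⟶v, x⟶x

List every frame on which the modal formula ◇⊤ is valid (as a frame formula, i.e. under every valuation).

The schema corresponds to seriality: ∀x ∃y Rxy.
G1: fails — world 4 has no successor.
G2: holds.
G3: fails — world u has no successor.
Valid on: G2.

G2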